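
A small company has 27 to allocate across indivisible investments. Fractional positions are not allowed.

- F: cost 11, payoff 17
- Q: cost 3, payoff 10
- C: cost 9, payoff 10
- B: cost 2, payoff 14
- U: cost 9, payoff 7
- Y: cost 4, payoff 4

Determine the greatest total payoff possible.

51

F + Q + B + U: cost 11 + 3 + 2 + 9 = 25 ≤ 27, payoff 17 + 10 + 14 + 7 = 48.
F + Q + B + Y: cost 11 + 3 + 2 + 4 = 20 ≤ 27, payoff 17 + 10 + 14 + 4 = 45.
F + Q + C + B: cost 11 + 3 + 9 + 2 = 25 ≤ 27, payoff 17 + 10 + 10 + 14 = 51.
Best is F, Q, C, and B with total payoff 51.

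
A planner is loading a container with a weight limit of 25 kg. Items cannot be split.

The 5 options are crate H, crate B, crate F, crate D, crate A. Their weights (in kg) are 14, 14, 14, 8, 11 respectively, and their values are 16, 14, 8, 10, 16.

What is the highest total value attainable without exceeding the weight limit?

32

Take crate H and crate A: weight 14 + 11 = 25 ≤ 25, value 16 + 16 = 32.
No other feasible combination does better.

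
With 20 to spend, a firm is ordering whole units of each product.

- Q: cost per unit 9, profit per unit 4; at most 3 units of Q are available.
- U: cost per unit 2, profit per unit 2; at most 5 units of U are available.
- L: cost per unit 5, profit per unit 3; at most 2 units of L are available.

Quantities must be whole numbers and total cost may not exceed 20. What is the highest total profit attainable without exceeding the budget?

Take 5×U and 2×L: cost 20 ≤ 20, profit 5·2 + 2·3 = 16.
U has the best ratio (2/2) and is taken to its limit of 5; remaining capacity is filled optimally with the others.

16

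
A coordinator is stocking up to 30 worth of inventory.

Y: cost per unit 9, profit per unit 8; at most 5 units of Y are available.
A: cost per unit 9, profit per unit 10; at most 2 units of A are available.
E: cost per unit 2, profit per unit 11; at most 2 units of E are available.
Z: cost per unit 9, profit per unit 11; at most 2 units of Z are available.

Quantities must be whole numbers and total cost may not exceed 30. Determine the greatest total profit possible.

1×A, 1×E, and 2×Z: cost 29 ≤ 30, profit 1·10 + 1·11 + 2·11 = 43.
2×E and 2×Z: cost 22 ≤ 30, profit 2·11 + 2·11 = 44.
Best is 44.

44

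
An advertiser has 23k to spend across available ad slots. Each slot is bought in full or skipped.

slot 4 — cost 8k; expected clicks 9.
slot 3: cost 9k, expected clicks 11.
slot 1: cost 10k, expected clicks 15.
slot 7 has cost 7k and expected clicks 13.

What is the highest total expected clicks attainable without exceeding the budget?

slot 3 + slot 1: cost 9 + 10 = 19 ≤ 23, expected clicks 11 + 15 = 26.
slot 1 + slot 7: cost 10 + 7 = 17 ≤ 23, expected clicks 15 + 13 = 28.
slot 3 + slot 7: cost 9 + 7 = 16 ≤ 23, expected clicks 11 + 13 = 24.
Best is slot 1 and slot 7 with total expected clicks 28.

28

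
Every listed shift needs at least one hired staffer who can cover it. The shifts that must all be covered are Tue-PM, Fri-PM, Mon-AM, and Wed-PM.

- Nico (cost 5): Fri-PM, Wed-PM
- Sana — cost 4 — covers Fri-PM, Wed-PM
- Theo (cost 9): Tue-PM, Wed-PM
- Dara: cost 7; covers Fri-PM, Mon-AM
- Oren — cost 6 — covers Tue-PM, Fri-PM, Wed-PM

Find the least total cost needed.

13

This is an integer covering problem.
The greedy cost-per-new-shift heuristic would pick Sana, Oren, and Dara for 17, but a cheaper cover exists.
Choose Dara and Oren: together they cover Tue-PM, Fri-PM, Mon-AM, Wed-PM — every shift.
Total cost: 7 + 6 = 13.
No cover costs less than 13.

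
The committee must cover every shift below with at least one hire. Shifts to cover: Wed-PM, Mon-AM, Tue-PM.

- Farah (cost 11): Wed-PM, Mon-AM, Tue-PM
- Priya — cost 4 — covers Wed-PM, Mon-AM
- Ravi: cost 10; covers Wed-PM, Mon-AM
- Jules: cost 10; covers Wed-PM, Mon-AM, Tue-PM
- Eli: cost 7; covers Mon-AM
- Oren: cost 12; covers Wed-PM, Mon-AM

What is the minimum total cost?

10

This is a weighted set-cover instance.
The greedy cost-per-new-shift heuristic would pick Priya and Jules for 14, but a cheaper cover exists.
Jules alone covers Wed-PM, Mon-AM, Tue-PM — every shift.
Total cost: 10.
No cover costs less than 10.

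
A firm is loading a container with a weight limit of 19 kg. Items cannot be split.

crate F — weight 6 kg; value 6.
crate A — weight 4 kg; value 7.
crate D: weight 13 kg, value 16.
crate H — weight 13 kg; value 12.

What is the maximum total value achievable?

Treat it as a binary knapsack problem.
Take crate A and crate D: weight 4 + 13 = 17 ≤ 19, value 7 + 16 = 23.
No other feasible combination does better.

23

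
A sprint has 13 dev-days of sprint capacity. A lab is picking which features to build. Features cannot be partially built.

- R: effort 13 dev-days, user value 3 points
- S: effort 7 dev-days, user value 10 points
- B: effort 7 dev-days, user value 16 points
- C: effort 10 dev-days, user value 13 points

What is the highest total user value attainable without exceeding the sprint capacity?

This is an integer program with binary decision variables.
Take B: effort 7 ≤ 13, user value 16.
No other feasible combination does better.

16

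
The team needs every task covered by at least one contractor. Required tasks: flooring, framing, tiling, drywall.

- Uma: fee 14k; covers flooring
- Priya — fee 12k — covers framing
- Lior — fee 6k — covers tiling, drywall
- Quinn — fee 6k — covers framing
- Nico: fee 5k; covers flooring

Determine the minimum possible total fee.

17

This is an integer covering problem.
Choose Lior, Quinn, and Nico: together they cover flooring, framing, tiling, drywall — every task.
Total fee: 6 + 6 + 5 = 17.
No cover costs less than 17.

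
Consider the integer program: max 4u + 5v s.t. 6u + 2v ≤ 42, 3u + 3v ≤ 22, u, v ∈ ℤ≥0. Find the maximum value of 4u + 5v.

(u,v)=(0,7): 6·0+2·7=14≤42, 3·0+3·7=21≤22, objective 35.
(u,v)=(1,6): 6·1+2·6=18≤42, 3·1+3·6=21≤22, objective 34.
(u,v)=(0,6): 6·0+2·6=12≤42, 3·0+3·6=18≤22, objective 30.
Maximum is 35 at (u,v)=(0,7).

35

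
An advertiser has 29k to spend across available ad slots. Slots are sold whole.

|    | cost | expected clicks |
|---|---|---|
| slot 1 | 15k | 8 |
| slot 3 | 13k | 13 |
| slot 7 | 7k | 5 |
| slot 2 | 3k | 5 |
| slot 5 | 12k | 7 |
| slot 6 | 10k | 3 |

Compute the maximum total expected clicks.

25

Allowing fractional choices, the relaxed optimum would be about 26.5, but ad slots are indivisible.
slot 3 + slot 7 + slot 2: cost 13 + 7 + 3 = 23 ≤ 29, expected clicks 13 + 5 + 5 = 23.
slot 3 + slot 2 + slot 5: cost 13 + 3 + 12 = 28 ≤ 29, expected clicks 13 + 5 + 7 = 25.
Best is slot 3, slot 2, and slot 5 with total expected clicks 25.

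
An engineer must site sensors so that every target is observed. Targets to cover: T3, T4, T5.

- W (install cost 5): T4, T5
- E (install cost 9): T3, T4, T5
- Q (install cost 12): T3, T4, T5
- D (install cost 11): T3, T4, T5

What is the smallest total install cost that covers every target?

9

The greedy cost-per-new-target heuristic would pick W and E for 14, but a cheaper cover exists.
E alone covers T3, T4, T5 — every target.
Total install cost: 9.
No cover costs less than 9.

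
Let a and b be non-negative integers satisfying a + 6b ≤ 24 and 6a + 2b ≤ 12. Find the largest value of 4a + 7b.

28

(a,b)=(0,4): 1·0+6·4=24≤24, 6·0+2·4=8≤12, objective 28.
(a,b)=(1,3): 1·1+6·3=19≤24, 6·1+2·3=12≤12, objective 25.
(a,b)=(0,3): 1·0+6·3=18≤24, 6·0+2·3=6≤12, objective 21.
Maximum is 28 at (a,b)=(0,4).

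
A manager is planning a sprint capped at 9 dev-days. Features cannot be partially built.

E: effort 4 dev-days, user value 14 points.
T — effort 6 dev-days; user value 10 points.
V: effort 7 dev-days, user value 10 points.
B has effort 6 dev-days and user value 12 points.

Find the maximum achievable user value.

14

E: effort 4 ≤ 9, user value 14.
B: effort 6 ≤ 9, user value 12.
Best is E with total user value 14.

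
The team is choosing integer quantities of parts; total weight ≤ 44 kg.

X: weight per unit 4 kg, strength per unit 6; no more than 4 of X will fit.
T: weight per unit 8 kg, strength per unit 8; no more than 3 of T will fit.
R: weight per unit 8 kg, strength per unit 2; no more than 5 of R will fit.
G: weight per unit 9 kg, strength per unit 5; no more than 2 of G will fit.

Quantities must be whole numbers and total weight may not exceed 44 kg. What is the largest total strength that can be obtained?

48

Take 4×X and 3×T: weight 40 ≤ 44, strength 4·6 + 3·8 = 48.
X has the best ratio (6/4) and is taken to its limit of 4; remaining capacity is filled optimally with the others.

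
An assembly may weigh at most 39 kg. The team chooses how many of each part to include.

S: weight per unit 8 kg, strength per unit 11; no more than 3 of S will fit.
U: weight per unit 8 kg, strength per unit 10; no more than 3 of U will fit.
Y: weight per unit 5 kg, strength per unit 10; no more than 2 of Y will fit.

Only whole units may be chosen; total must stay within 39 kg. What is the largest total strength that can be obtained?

3×S and 2×Y: weight 34 ≤ 39, strength 3·11 + 2·10 = 53.
3×S, 1×U, and 1×Y: weight 37 ≤ 39, strength 3·11 + 1·10 + 1·10 = 53.
Best is 53.

53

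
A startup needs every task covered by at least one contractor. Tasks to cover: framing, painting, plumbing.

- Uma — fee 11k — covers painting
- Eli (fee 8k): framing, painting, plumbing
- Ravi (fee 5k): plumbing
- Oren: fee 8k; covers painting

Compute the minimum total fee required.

Eli alone covers framing, painting, plumbing — every task.
Total fee: 8.
No cover costs less than 8.

8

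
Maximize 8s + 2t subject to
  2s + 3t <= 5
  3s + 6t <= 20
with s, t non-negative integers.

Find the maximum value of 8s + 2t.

Relaxing integrality, the LP optimum is 20.00 at (s,t) = (2.5, 0), which is not an integer point.
(s,t)=(2,0): 2·2+3·0=4≤5, 3·2+6·0=6≤20, objective 16.
(s,t)=(1,1): 2·1+3·1=5≤5, 3·1+6·1=9≤20, objective 10.
(s,t)=(1,0): 2·1+3·0=2≤5, 3·1+6·0=3≤20, objective 8.
The best lattice point is (2,0), giving 16.

16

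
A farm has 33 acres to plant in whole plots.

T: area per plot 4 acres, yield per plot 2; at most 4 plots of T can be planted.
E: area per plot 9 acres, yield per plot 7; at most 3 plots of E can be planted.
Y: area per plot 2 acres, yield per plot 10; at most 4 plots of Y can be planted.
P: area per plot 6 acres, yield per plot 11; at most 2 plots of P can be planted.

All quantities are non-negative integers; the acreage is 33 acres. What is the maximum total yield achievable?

71

1×E, 4×Y, and 2×P: area 29 ≤ 33, yield 1·7 + 4·10 + 2·11 = 69.
1×T, 1×E, 4×Y, and 2×P: area 33 ≤ 33, yield 1·2 + 1·7 + 4·10 + 2·11 = 71.
Best is 71.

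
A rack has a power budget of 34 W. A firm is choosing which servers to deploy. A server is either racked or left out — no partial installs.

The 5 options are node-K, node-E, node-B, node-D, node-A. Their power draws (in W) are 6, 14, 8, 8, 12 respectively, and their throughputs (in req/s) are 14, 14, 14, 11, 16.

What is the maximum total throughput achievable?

55

node-K + node-E + node-A: power draw 6 + 14 + 12 = 32 ≤ 34, throughput 14 + 14 + 16 = 44.
node-K + node-B + node-D + node-A: power draw 6 + 8 + 8 + 12 = 34 ≤ 34, throughput 14 + 14 + 11 + 16 = 55.
node-K + node-B + node-A: power draw 6 + 8 + 12 = 26 ≤ 34, throughput 14 + 14 + 16 = 44.
Best is node-K, node-B, node-D, and node-A with total throughput 55.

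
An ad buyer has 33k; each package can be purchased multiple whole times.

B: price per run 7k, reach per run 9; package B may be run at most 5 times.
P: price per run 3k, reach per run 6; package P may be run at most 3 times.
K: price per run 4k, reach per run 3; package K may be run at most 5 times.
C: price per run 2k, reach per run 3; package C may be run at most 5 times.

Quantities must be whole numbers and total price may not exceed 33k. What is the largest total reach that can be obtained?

This is a bounded integer knapsack.
P has the best ratio (6/3); taking only P gives at most 3×6 = 18 (stopped by the supply cap of 3).
Mixing does better — 2×B, 3×P, and 5×C: price 33 ≤ 33, reach 2·9 + 3·6 + 5·3 = 51.

51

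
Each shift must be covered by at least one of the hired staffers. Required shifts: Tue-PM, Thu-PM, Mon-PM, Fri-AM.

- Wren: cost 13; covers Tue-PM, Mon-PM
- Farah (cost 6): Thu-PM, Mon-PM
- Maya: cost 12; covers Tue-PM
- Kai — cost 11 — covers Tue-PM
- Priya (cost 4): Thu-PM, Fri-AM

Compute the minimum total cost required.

17

This is a weighted set-cover instance.
The greedy cost-per-new-shift heuristic would pick Priya, Farah, and Kai for 21, but a cheaper cover exists.
Choose Wren and Priya: together they cover Tue-PM, Thu-PM, Mon-PM, Fri-AM — every shift.
Total cost: 13 + 4 = 17.
No cover costs less than 17.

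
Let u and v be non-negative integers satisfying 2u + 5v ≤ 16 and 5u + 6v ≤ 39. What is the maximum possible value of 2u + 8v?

The continuous relaxation peaks at (0, 3.2) with value 25.60; rounding to a feasible lattice point costs some objective.
(u,v)=(0,3) is feasible, giving 24.
(u,v)=(1,2) is feasible, giving 18.
Maximum is 24 at (u,v)=(0,3).

24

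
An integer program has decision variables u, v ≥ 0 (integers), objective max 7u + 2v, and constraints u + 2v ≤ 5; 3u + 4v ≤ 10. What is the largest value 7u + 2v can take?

21

(u,v)=(3,0) is feasible, giving 21.
(u,v)=(2,1) is feasible, giving 16.
(u,v)=(2,0) is feasible, giving 14.
The best lattice point is (3,0), giving 21.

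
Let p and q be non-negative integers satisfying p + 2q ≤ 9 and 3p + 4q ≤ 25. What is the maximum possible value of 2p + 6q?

Relaxing integrality, the LP optimum is 27.00 at (p,q) = (0, 4.5), which is not an integer point.
(p,q)=(1,4): 1·1+2·4=9≤9, 3·1+4·4=19≤25, objective 26.
(p,q)=(0,4): 1·0+2·4=8≤9, 3·0+4·4=16≤25, objective 24.
Maximum is 26 at (p,q)=(1,4).

26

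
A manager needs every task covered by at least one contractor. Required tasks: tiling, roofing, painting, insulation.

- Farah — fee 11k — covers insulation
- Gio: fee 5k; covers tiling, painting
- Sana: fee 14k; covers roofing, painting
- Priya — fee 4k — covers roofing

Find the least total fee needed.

20

This is a weighted set-cover instance.
Choose Farah, Gio, and Priya: together they cover tiling, roofing, painting, insulation — every task.
Total fee: 11 + 5 + 4 = 20.
No cover costs less than 20.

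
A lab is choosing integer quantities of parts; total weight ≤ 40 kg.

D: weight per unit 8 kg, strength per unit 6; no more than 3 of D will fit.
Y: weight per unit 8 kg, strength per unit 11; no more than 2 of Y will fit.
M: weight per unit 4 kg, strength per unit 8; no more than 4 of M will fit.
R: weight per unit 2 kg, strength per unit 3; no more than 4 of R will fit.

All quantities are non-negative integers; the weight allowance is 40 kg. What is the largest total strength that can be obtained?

This is a bounded integer knapsack.
Take 2×Y, 4×M, and 4×R: weight 40 ≤ 40, strength 2·11 + 4·8 + 4·3 = 66.
M has the best ratio (8/4) and is taken to its limit of 4; remaining capacity is filled optimally with the others.

66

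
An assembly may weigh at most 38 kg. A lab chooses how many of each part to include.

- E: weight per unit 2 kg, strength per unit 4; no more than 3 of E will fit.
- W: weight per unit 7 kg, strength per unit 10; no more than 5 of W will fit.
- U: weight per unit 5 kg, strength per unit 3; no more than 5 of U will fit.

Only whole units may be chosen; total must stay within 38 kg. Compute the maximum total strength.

This is a bounded integer knapsack.
E has the best ratio (4/2); taking only E gives at most 3×4 = 12 (stopped by the supply cap of 3).
Mixing does better — 1×E and 5×W: weight 37 ≤ 38, strength 1·4 + 5·10 = 54.

54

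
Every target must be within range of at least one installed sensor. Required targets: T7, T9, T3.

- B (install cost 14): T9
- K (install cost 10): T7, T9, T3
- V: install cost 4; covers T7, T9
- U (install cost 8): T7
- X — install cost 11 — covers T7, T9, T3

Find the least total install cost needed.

10

This is an integer covering problem.
The greedy cost-per-new-target heuristic would pick V and K for 14, but a cheaper cover exists.
K alone covers T7, T9, T3 — every target.
Total install cost: 10.
No cover costs less than 10.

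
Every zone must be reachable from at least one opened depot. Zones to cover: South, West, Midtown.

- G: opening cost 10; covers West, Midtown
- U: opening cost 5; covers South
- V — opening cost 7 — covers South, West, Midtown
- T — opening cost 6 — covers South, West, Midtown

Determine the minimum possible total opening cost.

6

T alone covers South, West, Midtown — every zone.
Total opening cost: 6.
No cover costs less than 6.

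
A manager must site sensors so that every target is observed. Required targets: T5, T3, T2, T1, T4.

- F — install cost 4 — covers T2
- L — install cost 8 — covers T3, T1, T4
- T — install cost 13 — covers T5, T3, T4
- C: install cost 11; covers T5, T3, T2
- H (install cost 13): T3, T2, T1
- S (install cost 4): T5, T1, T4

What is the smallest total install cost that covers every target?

15

The greedy cost-per-new-target heuristic would pick S, F, and L for 16, but a cheaper cover exists.
Choose C and S: together they cover T5, T3, T2, T1, T4 — every target.
Total install cost: 11 + 4 = 15.
No cover costs less than 15.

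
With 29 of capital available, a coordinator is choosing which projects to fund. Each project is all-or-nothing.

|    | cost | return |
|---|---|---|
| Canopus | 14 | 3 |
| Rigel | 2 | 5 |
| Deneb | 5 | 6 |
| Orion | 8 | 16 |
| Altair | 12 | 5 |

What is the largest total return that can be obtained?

Allowing fractional choices, the relaxed optimum would be about 32.4, but projects are indivisible.
Canopus + Rigel + Deneb + Orion: cost 14 + 2 + 5 + 8 = 29 ≤ 29, return 3 + 5 + 6 + 16 = 30.
Rigel + Deneb + Orion + Altair: cost 2 + 5 + 8 + 12 = 27 ≤ 29, return 5 + 6 + 16 + 5 = 32.
Best is Rigel, Deneb, Orion, and Altair with total return 32.

32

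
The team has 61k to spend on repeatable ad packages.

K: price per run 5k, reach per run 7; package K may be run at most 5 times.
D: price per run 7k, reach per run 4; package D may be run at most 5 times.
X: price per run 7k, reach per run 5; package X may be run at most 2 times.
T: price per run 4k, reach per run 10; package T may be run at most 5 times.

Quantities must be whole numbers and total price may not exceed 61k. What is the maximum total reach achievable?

This is a bounded integer knapsack.
Take 5×K, 2×X, and 5×T: price 59 ≤ 61, reach 5·7 + 2·5 + 5·10 = 95.
T has the best ratio (10/4) and is taken to its limit of 5; remaining capacity is filled optimally with the others.

95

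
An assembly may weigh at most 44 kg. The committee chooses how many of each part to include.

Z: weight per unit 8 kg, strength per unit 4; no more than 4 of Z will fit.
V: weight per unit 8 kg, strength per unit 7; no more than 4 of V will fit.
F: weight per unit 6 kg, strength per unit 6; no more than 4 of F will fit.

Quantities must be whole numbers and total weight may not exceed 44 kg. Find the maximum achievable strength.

40

4×V and 2×F: weight 44 ≤ 44, strength 4·7 + 2·6 = 40.
3×V and 3×F: weight 42 ≤ 44, strength 3·7 + 3·6 = 39.
Best is 40.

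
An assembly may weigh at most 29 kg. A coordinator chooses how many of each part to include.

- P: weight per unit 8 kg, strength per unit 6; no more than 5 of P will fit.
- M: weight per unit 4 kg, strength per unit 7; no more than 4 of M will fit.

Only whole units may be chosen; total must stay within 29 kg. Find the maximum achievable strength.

34

M has the best ratio (7/4); taking only M gives at most 4×7 = 28 (stopped by the supply cap of 4).
Mixing does better — 1×P and 4×M: weight 24 ≤ 29, strength 1·6 + 4·7 = 34.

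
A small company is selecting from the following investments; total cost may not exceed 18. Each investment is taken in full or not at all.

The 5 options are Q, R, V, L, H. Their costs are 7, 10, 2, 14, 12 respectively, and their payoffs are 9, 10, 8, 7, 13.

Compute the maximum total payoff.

21

Allowing fractional choices, the relaxed optimum would be about 26.8, but investments are indivisible.
Q + R: cost 7 + 10 = 17 ≤ 18, payoff 9 + 10 = 19.
V + H: cost 2 + 12 = 14 ≤ 18, payoff 8 + 13 = 21.
Best is V and H with total payoff 21.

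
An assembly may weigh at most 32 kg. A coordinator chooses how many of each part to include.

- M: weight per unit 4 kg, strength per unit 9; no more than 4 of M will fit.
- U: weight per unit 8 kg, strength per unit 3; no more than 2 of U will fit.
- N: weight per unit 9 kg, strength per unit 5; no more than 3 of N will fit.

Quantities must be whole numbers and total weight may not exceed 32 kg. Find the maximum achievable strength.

42

M has the best ratio (9/4); taking only M gives at most 4×9 = 36 (stopped by the supply cap of 4).
Mixing does better — 4×M and 2×U: weight 32 ≤ 32, strength 4·9 + 2·3 = 42.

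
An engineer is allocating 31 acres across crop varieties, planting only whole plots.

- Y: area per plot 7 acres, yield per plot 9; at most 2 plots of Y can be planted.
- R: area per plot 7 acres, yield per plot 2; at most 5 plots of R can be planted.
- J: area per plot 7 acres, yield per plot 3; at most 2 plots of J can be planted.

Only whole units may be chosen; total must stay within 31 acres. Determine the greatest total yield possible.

24

This is a bounded integer knapsack.
2×Y and 2×J: area 28 ≤ 31, yield 2·9 + 2·3 = 24.
2×Y, 1×R, and 1×J: area 28 ≤ 31, yield 2·9 + 1·2 + 1·3 = 23.
Best is 24.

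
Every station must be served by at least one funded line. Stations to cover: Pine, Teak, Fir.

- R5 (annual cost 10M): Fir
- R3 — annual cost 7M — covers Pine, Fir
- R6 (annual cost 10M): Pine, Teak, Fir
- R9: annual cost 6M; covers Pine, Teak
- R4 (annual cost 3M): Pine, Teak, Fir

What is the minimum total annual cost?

This is an integer covering problem.
R4 alone covers Pine, Teak, Fir — every station.
Total annual cost: 3.
No cover costs less than 3.

3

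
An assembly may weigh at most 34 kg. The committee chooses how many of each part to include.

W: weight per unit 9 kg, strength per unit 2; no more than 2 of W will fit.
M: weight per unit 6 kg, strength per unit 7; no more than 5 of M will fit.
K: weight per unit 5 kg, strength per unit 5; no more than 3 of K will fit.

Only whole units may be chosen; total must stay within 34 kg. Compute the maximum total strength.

4×M and 2×K: weight 34 ≤ 34, strength 4·7 + 2·5 = 38.
3×M and 3×K: weight 33 ≤ 34, strength 3·7 + 3·5 = 36.
Best is 38.

38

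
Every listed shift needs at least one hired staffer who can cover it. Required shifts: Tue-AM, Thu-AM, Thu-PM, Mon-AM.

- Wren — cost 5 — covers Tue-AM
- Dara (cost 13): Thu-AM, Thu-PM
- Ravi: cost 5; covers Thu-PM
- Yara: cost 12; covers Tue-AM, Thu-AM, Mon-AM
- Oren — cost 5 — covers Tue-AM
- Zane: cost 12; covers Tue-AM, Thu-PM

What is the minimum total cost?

Choose Ravi and Yara: together they cover Tue-AM, Thu-AM, Thu-PM, Mon-AM — every shift.
Total cost: 5 + 12 = 17.
No cover costs less than 17.

17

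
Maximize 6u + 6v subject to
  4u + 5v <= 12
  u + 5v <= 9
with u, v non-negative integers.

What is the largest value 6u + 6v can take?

18

(u,v)=(3,0): 4·3+5·0=12≤12, 1·3+5·0=3≤9, objective 18.
(u,v)=(2,0): 4·2+5·0=8≤12, 1·2+5·0=2≤9, objective 12.
No feasible integer point exceeds 18.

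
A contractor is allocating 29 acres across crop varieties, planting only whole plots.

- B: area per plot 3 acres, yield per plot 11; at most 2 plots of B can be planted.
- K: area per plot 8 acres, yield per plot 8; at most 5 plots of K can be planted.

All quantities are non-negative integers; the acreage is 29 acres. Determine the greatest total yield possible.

Take 2×B and 2×K: area 22 ≤ 29, yield 2·11 + 2·8 = 38.
B has the best ratio (11/3) and is taken to its limit of 2; remaining capacity is filled optimally with the others.

38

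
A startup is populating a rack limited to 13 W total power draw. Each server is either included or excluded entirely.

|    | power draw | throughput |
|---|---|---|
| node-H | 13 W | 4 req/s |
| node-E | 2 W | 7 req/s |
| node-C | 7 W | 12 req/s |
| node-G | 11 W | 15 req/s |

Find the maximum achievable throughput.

Treat it as a binary knapsack problem.
node-G: power draw 11 ≤ 13, throughput 15.
node-E + node-C: power draw 2 + 7 = 9 ≤ 13, throughput 7 + 12 = 19.
node-E + node-G: power draw 2 + 11 = 13 ≤ 13, throughput 7 + 15 = 22.
Best is node-E and node-G with total throughput 22.

22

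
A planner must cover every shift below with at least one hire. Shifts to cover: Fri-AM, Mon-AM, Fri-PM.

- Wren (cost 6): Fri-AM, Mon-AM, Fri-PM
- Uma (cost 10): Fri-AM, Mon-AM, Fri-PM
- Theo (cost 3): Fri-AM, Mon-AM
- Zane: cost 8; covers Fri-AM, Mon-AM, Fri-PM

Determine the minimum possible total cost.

6

The greedy cost-per-new-shift heuristic would pick Theo and Wren for 9, but a cheaper cover exists.
Wren alone covers Fri-AM, Mon-AM, Fri-PM — every shift.
Total cost: 6.
No cover costs less than 6.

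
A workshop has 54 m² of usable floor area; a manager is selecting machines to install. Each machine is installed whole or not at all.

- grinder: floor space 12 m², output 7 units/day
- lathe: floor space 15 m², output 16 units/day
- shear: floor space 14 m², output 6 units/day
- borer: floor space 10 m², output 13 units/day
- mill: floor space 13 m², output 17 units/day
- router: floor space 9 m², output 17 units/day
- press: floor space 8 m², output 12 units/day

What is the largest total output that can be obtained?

This is a 0-1 knapsack instance.
grinder + borer + mill + router + press: floor space 12 + 10 + 13 + 9 + 8 = 52 ≤ 54, output 7 + 13 + 17 + 17 + 12 = 66.
grinder + lathe + borer + router + press: floor space 12 + 15 + 10 + 9 + 8 = 54 ≤ 54, output 7 + 16 + 13 + 17 + 12 = 65.
shear + borer + mill + router + press: floor space 14 + 10 + 13 + 9 + 8 = 54 ≤ 54, output 6 + 13 + 17 + 17 + 12 = 65.
Best is grinder, borer, mill, router, and press with total output 66.

66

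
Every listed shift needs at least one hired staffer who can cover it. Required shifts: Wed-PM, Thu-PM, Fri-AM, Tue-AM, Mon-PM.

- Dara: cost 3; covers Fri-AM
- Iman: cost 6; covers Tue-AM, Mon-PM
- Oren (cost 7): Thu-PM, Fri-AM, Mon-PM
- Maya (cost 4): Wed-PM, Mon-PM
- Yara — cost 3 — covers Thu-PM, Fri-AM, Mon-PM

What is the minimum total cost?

13

This is an integer covering problem.
Choose Iman, Maya, and Yara: together they cover Wed-PM, Thu-PM, Fri-AM, Tue-AM, Mon-PM — every shift.
Total cost: 6 + 4 + 3 = 13.
No cover costs less than 13.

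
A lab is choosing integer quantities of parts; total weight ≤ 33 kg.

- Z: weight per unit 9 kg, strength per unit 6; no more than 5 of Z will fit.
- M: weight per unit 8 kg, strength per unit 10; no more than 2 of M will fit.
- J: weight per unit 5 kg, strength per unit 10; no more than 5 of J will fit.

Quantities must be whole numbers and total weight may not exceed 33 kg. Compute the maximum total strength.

J has the best ratio (10/5); taking only J gives at most 5×10 = 50 (stopped by the supply cap of 5).
Mixing does better — 1×M and 5×J: weight 33 ≤ 33, strength 1·10 + 5·10 = 60.

60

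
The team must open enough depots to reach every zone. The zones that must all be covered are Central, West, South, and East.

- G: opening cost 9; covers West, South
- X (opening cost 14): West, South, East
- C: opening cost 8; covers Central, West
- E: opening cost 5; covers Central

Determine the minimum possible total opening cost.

This is an integer covering problem.
The greedy cost-per-new-zone heuristic would pick C and X for 22, but a cheaper cover exists.
Choose X and E: together they cover Central, West, South, East — every zone.
Total opening cost: 14 + 5 = 19.
No cover costs less than 19.

19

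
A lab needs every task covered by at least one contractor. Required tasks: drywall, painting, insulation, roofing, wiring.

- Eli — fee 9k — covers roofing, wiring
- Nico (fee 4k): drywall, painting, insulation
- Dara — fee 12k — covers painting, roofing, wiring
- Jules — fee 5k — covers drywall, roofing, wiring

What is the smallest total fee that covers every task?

Choose Nico and Jules: together they cover drywall, painting, insulation, roofing, wiring — every task.
Total fee: 4 + 5 = 9.
No cover costs less than 9.

9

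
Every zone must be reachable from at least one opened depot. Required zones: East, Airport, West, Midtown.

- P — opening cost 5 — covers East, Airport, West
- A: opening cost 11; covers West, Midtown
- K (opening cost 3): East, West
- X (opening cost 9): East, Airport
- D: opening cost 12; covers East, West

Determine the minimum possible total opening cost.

16

The greedy cost-per-new-zone heuristic would pick K, P, and A for 19, but a cheaper cover exists.
Choose P and A: together they cover East, Airport, West, Midtown — every zone.
Total opening cost: 5 + 11 = 16.
No cover costs less than 16.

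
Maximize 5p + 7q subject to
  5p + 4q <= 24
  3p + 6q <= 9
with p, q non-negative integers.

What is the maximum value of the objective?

15

(p,q)=(3,0): 5·3+4·0=15≤24, 3·3+6·0=9≤9, objective 15.
(p,q)=(2,0): 5·2+4·0=10≤24, 3·2+6·0=6≤9, objective 10.
Maximum is 15 at (p,q)=(3,0).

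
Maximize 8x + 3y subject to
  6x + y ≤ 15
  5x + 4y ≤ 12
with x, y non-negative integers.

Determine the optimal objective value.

Relaxing integrality, the LP optimum is 19.20 at (x,y) = (2.4, 0), which is not an integer point.
(x,y)=(2,0): 6·2+1·0=12≤15, 5·2+4·0=10≤12, objective 16.
(x,y)=(1,1): 6·1+1·1=7≤15, 5·1+4·1=9≤12, objective 11.
No feasible integer point exceeds 16.

16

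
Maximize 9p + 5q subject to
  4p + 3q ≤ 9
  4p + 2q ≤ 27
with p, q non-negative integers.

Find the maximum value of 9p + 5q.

Relaxing integrality, the LP optimum is 20.25 at (p,q) = (2.25, 0), which is not an integer point.
(p,q)=(2,0): 4·2+3·0=8≤9, 4·2+2·0=8≤27, objective 18.
(p,q)=(1,1): 4·1+3·1=7≤9, 4·1+2·1=6≤27, objective 14.
No feasible integer point exceeds 18.

18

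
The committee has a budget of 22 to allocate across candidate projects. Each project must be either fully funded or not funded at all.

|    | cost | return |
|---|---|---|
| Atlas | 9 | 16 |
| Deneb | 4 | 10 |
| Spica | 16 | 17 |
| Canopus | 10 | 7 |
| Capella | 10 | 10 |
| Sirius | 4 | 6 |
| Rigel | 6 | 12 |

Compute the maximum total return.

Allowing fractional choices, the relaxed optimum would be about 42.5, but projects are indivisible.
Atlas + Deneb + Rigel: cost 9 + 4 + 6 = 19 ≤ 22, return 16 + 10 + 12 = 38.
Atlas + Sirius + Rigel: cost 9 + 4 + 6 = 19 ≤ 22, return 16 + 6 + 12 = 34.
Atlas + Deneb + Sirius: cost 9 + 4 + 4 = 17 ≤ 22, return 16 + 10 + 6 = 32.
Best is Atlas, Deneb, and Rigel with total return 38.

38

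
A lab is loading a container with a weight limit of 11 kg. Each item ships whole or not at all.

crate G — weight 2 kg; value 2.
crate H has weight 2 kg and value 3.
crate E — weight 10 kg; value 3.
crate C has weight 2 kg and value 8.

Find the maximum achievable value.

13

Allowing fractional choices, the relaxed optimum would be about 14.5, but items are indivisible.
crate G + crate H + crate C: weight 2 + 2 + 2 = 6 ≤ 11, value 2 + 3 + 8 = 13.
crate H + crate C: weight 2 + 2 = 4 ≤ 11, value 3 + 8 = 11.
Best is crate G, crate H, and crate C with total value 13.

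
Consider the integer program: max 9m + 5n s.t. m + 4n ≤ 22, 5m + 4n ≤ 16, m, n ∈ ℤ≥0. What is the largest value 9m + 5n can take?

Relaxing integrality, the LP optimum is 28.80 at (m,n) = (3.2, 0), which is not an integer point.
(m,n)=(3,0): 1·3+4·0=3≤22, 5·3+4·0=15≤16, objective 27.
(m,n)=(2,1): 1·2+4·1=6≤22, 5·2+4·1=14≤16, objective 23.
The best lattice point is (3,0), giving 27.

27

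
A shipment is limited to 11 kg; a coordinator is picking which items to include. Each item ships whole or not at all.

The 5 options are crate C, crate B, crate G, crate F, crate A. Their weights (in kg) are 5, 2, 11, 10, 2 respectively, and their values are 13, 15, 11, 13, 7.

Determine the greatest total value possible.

35

Allowing fractional choices, the relaxed optimum would be about 37.6, but items are indivisible.
crate B + crate A: weight 2 + 2 = 4 ≤ 11, value 15 + 7 = 22.
crate C + crate B + crate A: weight 5 + 2 + 2 = 9 ≤ 11, value 13 + 15 + 7 = 35.
crate C + crate B: weight 5 + 2 = 7 ≤ 11, value 13 + 15 = 28.
Best is crate C, crate B, and crate A with total value 35.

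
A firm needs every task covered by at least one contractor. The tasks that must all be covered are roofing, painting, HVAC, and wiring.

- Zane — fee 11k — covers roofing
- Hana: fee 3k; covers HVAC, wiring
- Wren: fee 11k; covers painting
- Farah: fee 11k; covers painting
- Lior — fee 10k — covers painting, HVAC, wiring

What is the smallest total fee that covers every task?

The greedy cost-per-new-task heuristic would pick Hana, Lior, and Zane for 24, but a cheaper cover exists.
Choose Zane and Lior: together they cover roofing, painting, HVAC, wiring — every task.
Total fee: 11 + 10 = 21.
No cover costs less than 21.

21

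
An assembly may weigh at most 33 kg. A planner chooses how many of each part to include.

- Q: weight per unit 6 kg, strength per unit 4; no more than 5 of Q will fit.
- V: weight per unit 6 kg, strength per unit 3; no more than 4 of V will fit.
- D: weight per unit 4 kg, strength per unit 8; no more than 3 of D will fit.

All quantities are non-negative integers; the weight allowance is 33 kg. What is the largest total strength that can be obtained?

D has the best ratio (8/4); taking only D gives at most 3×8 = 24 (stopped by the supply cap of 3).
Mixing does better — 3×Q and 3×D: weight 30 ≤ 33, strength 3·4 + 3·8 = 36.

36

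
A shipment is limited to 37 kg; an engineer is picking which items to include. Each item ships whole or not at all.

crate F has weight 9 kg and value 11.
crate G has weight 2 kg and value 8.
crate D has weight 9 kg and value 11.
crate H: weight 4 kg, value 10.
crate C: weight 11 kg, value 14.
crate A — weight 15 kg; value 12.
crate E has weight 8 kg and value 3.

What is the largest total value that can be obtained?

54

Take crate F, crate G, crate D, crate H, and crate C: weight 9 + 2 + 9 + 4 + 11 = 35 ≤ 37, value 11 + 8 + 11 + 10 + 14 = 54.
No other feasible combination does better.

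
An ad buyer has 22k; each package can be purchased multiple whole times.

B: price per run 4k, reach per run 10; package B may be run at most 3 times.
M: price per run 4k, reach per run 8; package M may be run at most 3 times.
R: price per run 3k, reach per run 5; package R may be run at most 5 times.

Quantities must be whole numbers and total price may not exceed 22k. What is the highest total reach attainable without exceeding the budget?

48

Take 3×B, 1×M, and 2×R: price 22 ≤ 22, reach 3·10 + 1·8 + 2·5 = 48.
B has the best ratio (10/4) and is taken to its limit of 3; remaining capacity is filled optimally with the others.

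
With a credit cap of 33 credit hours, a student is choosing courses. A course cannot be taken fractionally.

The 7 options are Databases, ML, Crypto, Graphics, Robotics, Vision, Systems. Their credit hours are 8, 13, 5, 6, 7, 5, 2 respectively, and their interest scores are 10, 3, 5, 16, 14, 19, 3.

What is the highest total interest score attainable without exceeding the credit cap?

67

Take Databases, Crypto, Graphics, Robotics, Vision, and Systems: credit hours 8 + 5 + 6 + 7 + 5 + 2 = 33 ≤ 33, interest score 10 + 5 + 16 + 14 + 19 + 3 = 67.
No other feasible combination does better.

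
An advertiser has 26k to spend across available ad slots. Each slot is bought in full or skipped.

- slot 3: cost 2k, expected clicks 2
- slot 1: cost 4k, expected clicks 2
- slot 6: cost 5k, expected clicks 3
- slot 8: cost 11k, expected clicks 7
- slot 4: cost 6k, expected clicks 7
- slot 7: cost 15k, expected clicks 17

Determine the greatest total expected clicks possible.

This is an integer program with binary decision variables.
slot 3 + slot 4 + slot 7: cost 2 + 6 + 15 = 23 ≤ 26, expected clicks 2 + 7 + 17 = 26.
slot 6 + slot 4 + slot 7: cost 5 + 6 + 15 = 26 ≤ 26, expected clicks 3 + 7 + 17 = 27.
slot 1 + slot 4 + slot 7: cost 4 + 6 + 15 = 25 ≤ 26, expected clicks 2 + 7 + 17 = 26.
Best is slot 6, slot 4, and slot 7 with total expected clicks 27.

27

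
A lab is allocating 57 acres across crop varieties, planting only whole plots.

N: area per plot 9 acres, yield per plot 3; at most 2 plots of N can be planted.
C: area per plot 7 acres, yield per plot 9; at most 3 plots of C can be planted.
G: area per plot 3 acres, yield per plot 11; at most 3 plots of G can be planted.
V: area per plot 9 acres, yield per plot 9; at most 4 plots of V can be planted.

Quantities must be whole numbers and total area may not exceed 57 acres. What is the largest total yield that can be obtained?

1×N, 3×C, 3×G, and 2×V: area 57 ≤ 57, yield 1·3 + 3·9 + 3·11 + 2·9 = 81.
3×C, 3×G, and 3×V: area 57 ≤ 57, yield 3·9 + 3·11 + 3·9 = 87.
Best is 87.

87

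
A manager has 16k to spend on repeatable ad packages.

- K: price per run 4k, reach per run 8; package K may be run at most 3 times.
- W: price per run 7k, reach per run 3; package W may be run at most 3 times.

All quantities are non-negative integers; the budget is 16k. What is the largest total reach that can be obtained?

3×K: price 12 ≤ 16, reach 3·8 = 24.
2×K and 1×W: price 15 ≤ 16, reach 2·8 + 1·3 = 19.
Best is 24.

24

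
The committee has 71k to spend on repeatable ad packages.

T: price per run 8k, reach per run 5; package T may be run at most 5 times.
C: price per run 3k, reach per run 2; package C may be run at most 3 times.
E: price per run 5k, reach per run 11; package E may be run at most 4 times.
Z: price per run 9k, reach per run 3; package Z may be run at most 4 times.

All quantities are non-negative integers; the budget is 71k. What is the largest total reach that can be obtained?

This is a bounded integer knapsack.
4×T, 3×C, 4×E, and 1×Z: price 70 ≤ 71, reach 4·5 + 3·2 + 4·11 + 1·3 = 73.
5×T, 3×C, and 4×E: price 69 ≤ 71, reach 5·5 + 3·2 + 4·11 = 75.
Best is 75.

75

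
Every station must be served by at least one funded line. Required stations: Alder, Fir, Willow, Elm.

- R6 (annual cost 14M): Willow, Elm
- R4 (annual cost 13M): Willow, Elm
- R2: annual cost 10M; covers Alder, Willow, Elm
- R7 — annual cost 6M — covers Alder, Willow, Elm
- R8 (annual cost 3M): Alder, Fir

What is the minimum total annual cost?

9

Choose R7 and R8: together they cover Alder, Fir, Willow, Elm — every station.
Total annual cost: 6 + 3 = 9.
No cover costs less than 9.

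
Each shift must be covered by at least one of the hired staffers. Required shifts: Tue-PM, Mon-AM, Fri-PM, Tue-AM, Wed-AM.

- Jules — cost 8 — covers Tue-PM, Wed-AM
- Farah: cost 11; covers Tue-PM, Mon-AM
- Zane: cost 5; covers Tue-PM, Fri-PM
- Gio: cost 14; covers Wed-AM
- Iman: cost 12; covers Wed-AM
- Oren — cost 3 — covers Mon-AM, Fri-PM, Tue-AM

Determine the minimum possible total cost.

11

Choose Jules and Oren: together they cover Tue-PM, Mon-AM, Fri-PM, Tue-AM, Wed-AM — every shift.
Total cost: 8 + 3 = 11.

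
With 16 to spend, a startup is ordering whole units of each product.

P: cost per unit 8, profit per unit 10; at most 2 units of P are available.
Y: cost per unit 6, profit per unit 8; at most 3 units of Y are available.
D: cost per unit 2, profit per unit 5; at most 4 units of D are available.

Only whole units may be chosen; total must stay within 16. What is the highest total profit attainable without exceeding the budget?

30

Take 1×P and 4×D: cost 16 ≤ 16, profit 1·10 + 4·5 = 30.
D has the best ratio (5/2) and is taken to its limit of 4; remaining capacity is filled optimally with the others.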